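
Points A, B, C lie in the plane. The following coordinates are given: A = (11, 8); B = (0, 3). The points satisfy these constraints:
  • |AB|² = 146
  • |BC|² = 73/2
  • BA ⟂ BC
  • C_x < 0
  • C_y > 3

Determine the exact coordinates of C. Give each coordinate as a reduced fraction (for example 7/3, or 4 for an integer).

C = (-5/2, 17/2)

1. C_x = -5/2  [[BA ⟂ BC ⇒ 11x+5y-15=0] ∩ [|C−(0, 3)|²=73/2]]
2. C_y = 17/2  [[BA ⟂ BC ⇒ 11x+5y-15=0] ∩ [|C−(0, 3)|²=73/2]]
   so C = (-5/2, 17/2)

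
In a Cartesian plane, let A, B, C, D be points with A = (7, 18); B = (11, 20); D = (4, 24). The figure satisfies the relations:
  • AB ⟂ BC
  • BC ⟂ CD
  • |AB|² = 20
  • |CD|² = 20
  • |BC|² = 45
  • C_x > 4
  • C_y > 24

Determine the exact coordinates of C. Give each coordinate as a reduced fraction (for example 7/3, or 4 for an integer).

C = (8, 26)

1. C_x = 8  [[AB ⟂ BC ⇒ 4x+2y-84=0] ∩ [|C−(4, 24)|²=20]]
2. C_y = 26  [[AB ⟂ BC ⇒ 4x+2y-84=0] ∩ [|C−(4, 24)|²=20]]
   so C = (8, 26)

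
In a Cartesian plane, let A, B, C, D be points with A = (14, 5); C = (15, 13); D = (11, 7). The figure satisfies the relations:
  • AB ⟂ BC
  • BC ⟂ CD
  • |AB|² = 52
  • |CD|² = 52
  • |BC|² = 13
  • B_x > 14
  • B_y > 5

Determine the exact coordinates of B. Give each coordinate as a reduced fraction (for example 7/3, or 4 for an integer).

B = (18, 11)

1. B_x = 18  [[BC ⟂ CD ⇒ 4x+6y-138=0] ∩ [|B−(14, 5)|²=52]]
2. B_y = 11  [[BC ⟂ CD ⇒ 4x+6y-138=0] ∩ [|B−(14, 5)|²=52]]
   so B = (18, 11)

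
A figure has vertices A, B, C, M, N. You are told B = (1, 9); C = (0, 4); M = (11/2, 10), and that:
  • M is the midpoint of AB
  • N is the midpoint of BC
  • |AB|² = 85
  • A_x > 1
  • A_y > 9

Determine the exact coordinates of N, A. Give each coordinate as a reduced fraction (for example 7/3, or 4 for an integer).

N = (1/2, 13/2)
A = (10, 11)

1. A_x = 10  [A = 2·M−B = 2·(11/2, 10)−(1, 9)]
2. A_y = 11  [A = 2·M−B = 2·(11/2, 10)−(1, 9)]
   so A = (10, 11)
3. N_x = 1/2  [2·N = B+C = (1, 9)+(0, 4)]
4. N_y = 13/2  [2·N = B+C = (1, 9)+(0, 4)]
   so N = (1/2, 13/2)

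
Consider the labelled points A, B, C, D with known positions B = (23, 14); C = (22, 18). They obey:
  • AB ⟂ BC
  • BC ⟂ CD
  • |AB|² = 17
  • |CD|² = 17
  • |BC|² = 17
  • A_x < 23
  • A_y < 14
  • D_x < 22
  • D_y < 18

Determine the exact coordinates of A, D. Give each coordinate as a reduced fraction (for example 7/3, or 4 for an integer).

A = (19, 13)
D = (18, 17)

1. A_x = 19  [[AB ⟂ BC ⇒ 1x-4y+33=0] ∩ [|A−(23, 14)|²=17]]
2. A_y = 13  [[AB ⟂ BC ⇒ 1x-4y+33=0] ∩ [|A−(23, 14)|²=17]]
   so A = (19, 13)
3. D_x = 18  [[BC ⟂ CD ⇒ -1x+4y-50=0] ∩ [|D−(22, 18)|²=17]]
4. D_y = 17  [[BC ⟂ CD ⇒ -1x+4y-50=0] ∩ [|D−(22, 18)|²=17]]
   so D = (18, 17)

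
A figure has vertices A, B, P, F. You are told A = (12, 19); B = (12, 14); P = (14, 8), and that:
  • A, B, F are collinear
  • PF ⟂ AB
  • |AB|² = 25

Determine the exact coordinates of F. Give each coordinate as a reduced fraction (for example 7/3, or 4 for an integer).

F = (12, 8)

1. F_x = 12  [[A, B, F are collinear ⇒ 5x-60=0] ∩ [PF ⟂ AB ⇒ -5y+40=0]]
2. F_y = 8  [[A, B, F are collinear ⇒ 5x-60=0] ∩ [PF ⟂ AB ⇒ -5y+40=0]]
   so F = (12, 8)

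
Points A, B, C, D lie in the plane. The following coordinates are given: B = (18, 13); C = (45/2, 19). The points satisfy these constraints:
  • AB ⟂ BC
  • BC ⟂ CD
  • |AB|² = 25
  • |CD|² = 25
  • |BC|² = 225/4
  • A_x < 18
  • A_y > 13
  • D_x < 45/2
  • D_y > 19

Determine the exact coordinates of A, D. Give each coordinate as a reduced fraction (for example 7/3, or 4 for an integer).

1. A_x = 14  [[AB ⟂ BC ⇒ -9/2x-6y+159=0] ∩ [|A−(18, 13)|²=25]]
2. A_y = 16  [[AB ⟂ BC ⇒ -9/2x-6y+159=0] ∩ [|A−(18, 13)|²=25]]
   so A = (14, 16)
3. D_x = 37/2  [[BC ⟂ CD ⇒ 9/2x+6y-861/4=0] ∩ [|D−(45/2, 19)|²=25]]
4. D_y = 22  [[BC ⟂ CD ⇒ 9/2x+6y-861/4=0] ∩ [|D−(45/2, 19)|²=25]]
   so D = (37/2, 22)

A = (14, 16)
D = (37/2, 22)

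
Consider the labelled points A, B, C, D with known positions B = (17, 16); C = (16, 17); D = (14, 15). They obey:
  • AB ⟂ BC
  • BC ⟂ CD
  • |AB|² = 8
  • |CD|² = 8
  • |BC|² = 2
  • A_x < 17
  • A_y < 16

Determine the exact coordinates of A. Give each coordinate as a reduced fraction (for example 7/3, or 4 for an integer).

1. A_x = 15  [[AB ⟂ BC ⇒ 1x-1y-1=0] ∩ [|A−(17, 16)|²=8]]
2. A_y = 14  [[AB ⟂ BC ⇒ 1x-1y-1=0] ∩ [|A−(17, 16)|²=8]]
   so A = (15, 14)

A = (15, 14)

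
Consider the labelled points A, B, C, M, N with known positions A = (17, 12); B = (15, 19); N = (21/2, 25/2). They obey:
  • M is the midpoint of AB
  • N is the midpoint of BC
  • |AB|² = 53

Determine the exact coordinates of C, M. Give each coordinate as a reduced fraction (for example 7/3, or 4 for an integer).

1. M_x = 16  [2·M = A+B = (17, 12)+(15, 19)]
2. M_y = 31/2  [2·M = A+B = (17, 12)+(15, 19)]
   so M = (16, 31/2)
3. C_x = 6  [C = 2·N−B = 2·(21/2, 25/2)−(15, 19)]
4. C_y = 6  [C = 2·N−B = 2·(21/2, 25/2)−(15, 19)]
   so C = (6, 6)

C = (6, 6)
M = (16, 31/2)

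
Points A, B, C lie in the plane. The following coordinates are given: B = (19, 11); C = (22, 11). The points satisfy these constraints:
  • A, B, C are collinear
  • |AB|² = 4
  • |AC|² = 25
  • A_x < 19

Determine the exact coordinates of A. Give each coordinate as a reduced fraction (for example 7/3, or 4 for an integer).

A = (17, 11)

1. A_x = 17  [[A, B, C are collinear ⇒ 3y-33=0] ∩ [|A−(19, 11)|²=4]]
2. A_y = 11  [[A, B, C are collinear ⇒ 3y-33=0] ∩ [|A−(19, 11)|²=4]]
   so A = (17, 11)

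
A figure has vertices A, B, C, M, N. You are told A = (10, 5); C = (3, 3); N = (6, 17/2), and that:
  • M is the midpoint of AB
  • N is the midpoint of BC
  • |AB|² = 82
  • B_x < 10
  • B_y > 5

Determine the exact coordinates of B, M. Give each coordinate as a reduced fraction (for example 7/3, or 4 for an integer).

B = (9, 14)
M = (19/2, 19/2)

1. B_x = 9  [B = 2·N−C = 2·(6, 17/2)−(3, 3)]
2. B_y = 14  [B = 2·N−C = 2·(6, 17/2)−(3, 3)]
   so B = (9, 14)
3. M_x = 19/2  [2·M = A+B = (10, 5)+(9, 14)]
4. M_y = 19/2  [2·M = A+B = (10, 5)+(9, 14)]
   so M = (19/2, 19/2)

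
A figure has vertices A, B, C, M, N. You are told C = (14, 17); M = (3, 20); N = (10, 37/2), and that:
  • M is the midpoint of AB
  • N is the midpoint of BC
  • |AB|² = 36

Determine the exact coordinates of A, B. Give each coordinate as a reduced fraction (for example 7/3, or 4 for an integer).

1. B_x = 6  [B = 2·N−C = 2·(10, 37/2)−(14, 17)]
2. B_y = 20  [B = 2·N−C = 2·(10, 37/2)−(14, 17)]
   so B = (6, 20)
3. A_x = 0  [A = 2·M−B = 2·(3, 20)−(6, 20)]
4. A_y = 20  [A = 2·M−B = 2·(3, 20)−(6, 20)]
   so A = (0, 20)

A = (0, 20)
B = (6, 20)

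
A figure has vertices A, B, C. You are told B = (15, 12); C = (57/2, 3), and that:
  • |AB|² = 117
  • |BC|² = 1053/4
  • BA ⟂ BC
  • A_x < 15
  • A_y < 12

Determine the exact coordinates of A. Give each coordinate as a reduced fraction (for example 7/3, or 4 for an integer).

1. A_x = 9  [[BA ⟂ BC ⇒ 27/2x-9y-189/2=0] ∩ [|A−(15, 12)|²=117]]
2. A_y = 3  [[BA ⟂ BC ⇒ 27/2x-9y-189/2=0] ∩ [|A−(15, 12)|²=117]]
   so A = (9, 3)

A = (9, 3)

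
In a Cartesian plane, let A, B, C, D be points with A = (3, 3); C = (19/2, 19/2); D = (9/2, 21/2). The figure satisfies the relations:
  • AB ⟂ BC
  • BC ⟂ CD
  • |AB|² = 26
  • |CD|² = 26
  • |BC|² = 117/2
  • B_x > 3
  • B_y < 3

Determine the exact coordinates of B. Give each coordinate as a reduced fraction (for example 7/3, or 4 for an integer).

B = (8, 2)

1. B_x = 8  [[BC ⟂ CD ⇒ 5x-1y-38=0] ∩ [|B−(3, 3)|²=26]]
2. B_y = 2  [[BC ⟂ CD ⇒ 5x-1y-38=0] ∩ [|B−(3, 3)|²=26]]
   so B = (8, 2)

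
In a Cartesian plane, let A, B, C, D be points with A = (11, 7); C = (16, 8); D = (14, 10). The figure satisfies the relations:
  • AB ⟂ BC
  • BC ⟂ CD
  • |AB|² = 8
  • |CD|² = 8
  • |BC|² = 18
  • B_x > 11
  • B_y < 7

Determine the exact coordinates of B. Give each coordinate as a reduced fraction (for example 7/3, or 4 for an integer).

B = (13, 5)

1. B_x = 13  [[BC ⟂ CD ⇒ 2x-2y-16=0] ∩ [|B−(11, 7)|²=8]]
2. B_y = 5  [[BC ⟂ CD ⇒ 2x-2y-16=0] ∩ [|B−(11, 7)|²=8]]
   so B = (13, 5)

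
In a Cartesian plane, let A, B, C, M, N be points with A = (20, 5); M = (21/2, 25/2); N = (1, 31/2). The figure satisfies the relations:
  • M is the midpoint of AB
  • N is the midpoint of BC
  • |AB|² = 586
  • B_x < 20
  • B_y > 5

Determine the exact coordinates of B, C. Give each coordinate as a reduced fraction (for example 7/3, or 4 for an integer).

1. B_x = 1  [B = 2·M−A = 2·(21/2, 25/2)−(20, 5)]
2. B_y = 20  [B = 2·M−A = 2·(21/2, 25/2)−(20, 5)]
   so B = (1, 20)
3. C_x = 1  [C = 2·N−B = 2·(1, 31/2)−(1, 20)]
4. C_y = 11  [C = 2·N−B = 2·(1, 31/2)−(1, 20)]
   so C = (1, 11)

B = (1, 20)
C = (1, 11)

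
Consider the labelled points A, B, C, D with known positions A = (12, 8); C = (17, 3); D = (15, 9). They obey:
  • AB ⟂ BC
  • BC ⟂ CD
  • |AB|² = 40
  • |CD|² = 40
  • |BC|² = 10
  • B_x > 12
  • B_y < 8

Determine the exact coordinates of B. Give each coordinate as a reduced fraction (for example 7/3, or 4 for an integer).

1. B_x = 14  [[BC ⟂ CD ⇒ 2x-6y-16=0] ∩ [|B−(12, 8)|²=40]]
2. B_y = 2  [[BC ⟂ CD ⇒ 2x-6y-16=0] ∩ [|B−(12, 8)|²=40]]
   so B = (14, 2)

B = (14, 2)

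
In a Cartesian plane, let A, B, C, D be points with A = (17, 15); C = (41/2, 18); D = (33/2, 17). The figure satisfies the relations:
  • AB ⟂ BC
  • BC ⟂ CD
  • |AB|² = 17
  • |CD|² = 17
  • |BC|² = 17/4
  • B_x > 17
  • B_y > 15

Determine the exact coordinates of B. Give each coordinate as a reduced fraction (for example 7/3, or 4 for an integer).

B = (21, 16)

1. B_x = 21  [[BC ⟂ CD ⇒ 4x+1y-100=0] ∩ [|B−(17, 15)|²=17]]
2. B_y = 16  [[BC ⟂ CD ⇒ 4x+1y-100=0] ∩ [|B−(17, 15)|²=17]]
   so B = (21, 16)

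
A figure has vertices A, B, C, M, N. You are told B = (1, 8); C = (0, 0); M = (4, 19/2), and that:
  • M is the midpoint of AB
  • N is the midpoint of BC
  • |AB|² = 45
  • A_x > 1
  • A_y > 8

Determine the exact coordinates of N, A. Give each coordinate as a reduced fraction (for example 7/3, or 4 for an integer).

1. A_x = 7  [A = 2·M−B = 2·(4, 19/2)−(1, 8)]
2. A_y = 11  [A = 2·M−B = 2·(4, 19/2)−(1, 8)]
   so A = (7, 11)
3. N_x = 1/2  [2·N = B+C = (1, 8)+(0, 0)]
4. N_y = 4  [2·N = B+C = (1, 8)+(0, 0)]
   so N = (1/2, 4)

N = (1/2, 4)
A = (7, 11)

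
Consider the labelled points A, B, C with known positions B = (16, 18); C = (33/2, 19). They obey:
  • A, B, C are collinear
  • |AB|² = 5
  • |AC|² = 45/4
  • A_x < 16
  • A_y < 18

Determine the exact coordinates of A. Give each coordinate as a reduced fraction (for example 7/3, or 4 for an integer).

A = (15, 16)

1. A_x = 15  [[A, B, C are collinear ⇒ -1x+1/2y+7=0] ∩ [|A−(16, 18)|²=5]]
2. A_y = 16  [[A, B, C are collinear ⇒ -1x+1/2y+7=0] ∩ [|A−(16, 18)|²=5]]
   so A = (15, 16)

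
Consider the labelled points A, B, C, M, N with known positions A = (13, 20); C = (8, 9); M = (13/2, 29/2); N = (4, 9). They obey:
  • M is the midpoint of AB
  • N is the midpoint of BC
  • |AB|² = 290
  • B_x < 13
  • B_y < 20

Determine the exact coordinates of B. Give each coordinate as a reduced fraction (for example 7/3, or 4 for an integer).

B = (0, 9)

1. B_x = 0  [B = 2·M−A = 2·(13/2, 29/2)−(13, 20)]
2. B_y = 9  [B = 2·M−A = 2·(13/2, 29/2)−(13, 20)]
   so B = (0, 9)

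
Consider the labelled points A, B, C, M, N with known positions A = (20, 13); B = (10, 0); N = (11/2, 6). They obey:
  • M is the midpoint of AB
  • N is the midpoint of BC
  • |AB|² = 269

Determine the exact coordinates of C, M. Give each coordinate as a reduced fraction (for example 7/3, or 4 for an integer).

C = (1, 12)
M = (15, 13/2)

1. M_x = 15  [2·M = A+B = (20, 13)+(10, 0)]
2. M_y = 13/2  [2·M = A+B = (20, 13)+(10, 0)]
   so M = (15, 13/2)
3. C_x = 1  [C = 2·N−B = 2·(11/2, 6)−(10, 0)]
4. C_y = 12  [C = 2·N−B = 2·(11/2, 6)−(10, 0)]
   so C = (1, 12)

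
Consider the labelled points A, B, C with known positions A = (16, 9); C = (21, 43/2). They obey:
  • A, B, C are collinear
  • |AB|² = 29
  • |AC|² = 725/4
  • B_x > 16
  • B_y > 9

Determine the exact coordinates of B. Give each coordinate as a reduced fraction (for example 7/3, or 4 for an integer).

B = (18, 14)

1. B_x = 18  [[A, B, C are collinear ⇒ 25/2x-5y-155=0] ∩ [|B−(16, 9)|²=29]]
2. B_y = 14  [[A, B, C are collinear ⇒ 25/2x-5y-155=0] ∩ [|B−(16, 9)|²=29]]
   so B = (18, 14)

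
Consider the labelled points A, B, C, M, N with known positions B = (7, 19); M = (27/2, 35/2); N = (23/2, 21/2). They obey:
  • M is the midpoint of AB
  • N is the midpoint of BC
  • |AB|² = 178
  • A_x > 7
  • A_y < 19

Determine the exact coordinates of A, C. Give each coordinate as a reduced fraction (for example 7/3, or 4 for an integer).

1. A_x = 20  [A = 2·M−B = 2·(27/2, 35/2)−(7, 19)]
2. A_y = 16  [A = 2·M−B = 2·(27/2, 35/2)−(7, 19)]
   so A = (20, 16)
3. C_x = 16  [C = 2·N−B = 2·(23/2, 21/2)−(7, 19)]
4. C_y = 2  [C = 2·N−B = 2·(23/2, 21/2)−(7, 19)]
   so C = (16, 2)

A = (20, 16)
C = (16, 2)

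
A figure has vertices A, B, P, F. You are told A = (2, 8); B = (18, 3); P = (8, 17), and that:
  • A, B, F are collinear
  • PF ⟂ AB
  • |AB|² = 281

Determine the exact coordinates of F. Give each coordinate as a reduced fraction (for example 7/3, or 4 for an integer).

1. F_x = 1378/281  [[A, B, F are collinear ⇒ 5x+16y-138=0] ∩ [PF ⟂ AB ⇒ 16x-5y-43=0]]
2. F_y = 1993/281  [[A, B, F are collinear ⇒ 5x+16y-138=0] ∩ [PF ⟂ AB ⇒ 16x-5y-43=0]]
   so F = (1378/281, 1993/281)

F = (1378/281, 1993/281)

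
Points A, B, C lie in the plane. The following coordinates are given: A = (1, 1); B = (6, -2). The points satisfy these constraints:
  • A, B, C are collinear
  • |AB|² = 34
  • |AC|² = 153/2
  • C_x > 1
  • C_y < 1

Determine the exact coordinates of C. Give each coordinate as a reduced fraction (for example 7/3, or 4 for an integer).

1. C_x = 17/2  [[A, B, C are collinear ⇒ 3x+5y-8=0] ∩ [|C−(1, 1)|²=153/2]]
2. C_y = -7/2  [[A, B, C are collinear ⇒ 3x+5y-8=0] ∩ [|C−(1, 1)|²=153/2]]
   so C = (17/2, -7/2)

C = (17/2, -7/2)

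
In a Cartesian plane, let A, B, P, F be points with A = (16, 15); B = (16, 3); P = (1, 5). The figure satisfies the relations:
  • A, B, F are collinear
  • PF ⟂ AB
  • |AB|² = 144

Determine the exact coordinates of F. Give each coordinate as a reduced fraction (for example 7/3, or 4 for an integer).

F = (16, 5)

1. F_x = 16  [[A, B, F are collinear ⇒ 12x-192=0] ∩ [PF ⟂ AB ⇒ -12y+60=0]]
2. F_y = 5  [[A, B, F are collinear ⇒ 12x-192=0] ∩ [PF ⟂ AB ⇒ -12y+60=0]]
   so F = (16, 5)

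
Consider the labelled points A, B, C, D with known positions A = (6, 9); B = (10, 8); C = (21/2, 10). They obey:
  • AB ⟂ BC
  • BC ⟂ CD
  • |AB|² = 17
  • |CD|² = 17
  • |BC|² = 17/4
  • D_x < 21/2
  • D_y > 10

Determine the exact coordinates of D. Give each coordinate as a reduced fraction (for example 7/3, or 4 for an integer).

D = (13/2, 11)

1. D_x = 13/2  [[BC ⟂ CD ⇒ 1/2x+2y-101/4=0] ∩ [|D−(21/2, 10)|²=17]]
2. D_y = 11  [[BC ⟂ CD ⇒ 1/2x+2y-101/4=0] ∩ [|D−(21/2, 10)|²=17]]
   so D = (13/2, 11)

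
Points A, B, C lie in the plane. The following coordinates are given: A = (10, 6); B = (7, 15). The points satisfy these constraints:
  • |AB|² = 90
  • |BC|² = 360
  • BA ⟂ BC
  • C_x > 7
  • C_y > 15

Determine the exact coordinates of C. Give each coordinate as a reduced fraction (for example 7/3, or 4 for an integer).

C = (25, 21)

1. C_x = 25  [[BA ⟂ BC ⇒ 3x-9y+114=0] ∩ [|C−(7, 15)|²=360]]
2. C_y = 21  [[BA ⟂ BC ⇒ 3x-9y+114=0] ∩ [|C−(7, 15)|²=360]]
   so C = (25, 21)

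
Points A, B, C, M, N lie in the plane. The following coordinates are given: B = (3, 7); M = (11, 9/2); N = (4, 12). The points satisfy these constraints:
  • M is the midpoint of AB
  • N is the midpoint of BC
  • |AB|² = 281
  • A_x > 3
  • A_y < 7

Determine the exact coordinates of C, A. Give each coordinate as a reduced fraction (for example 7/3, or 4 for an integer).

1. A_x = 19  [A = 2·M−B = 2·(11, 9/2)−(3, 7)]
2. A_y = 2  [A = 2·M−B = 2·(11, 9/2)−(3, 7)]
   so A = (19, 2)
3. C_x = 5  [C = 2·N−B = 2·(4, 12)−(3, 7)]
4. C_y = 17  [C = 2·N−B = 2·(4, 12)−(3, 7)]
   so C = (5, 17)

C = (5, 17)
A = (19, 2)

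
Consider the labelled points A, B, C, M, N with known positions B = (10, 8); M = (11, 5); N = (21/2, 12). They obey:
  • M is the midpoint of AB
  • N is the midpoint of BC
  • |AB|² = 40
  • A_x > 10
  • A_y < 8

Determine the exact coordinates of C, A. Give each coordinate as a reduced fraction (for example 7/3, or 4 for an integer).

C = (11, 16)
A = (12, 2)

1. A_x = 12  [A = 2·M−B = 2·(11, 5)−(10, 8)]
2. A_y = 2  [A = 2·M−B = 2·(11, 5)−(10, 8)]
   so A = (12, 2)
3. C_x = 11  [C = 2·N−B = 2·(21/2, 12)−(10, 8)]
4. C_y = 16  [C = 2·N−B = 2·(21/2, 12)−(10, 8)]
   so C = (11, 16)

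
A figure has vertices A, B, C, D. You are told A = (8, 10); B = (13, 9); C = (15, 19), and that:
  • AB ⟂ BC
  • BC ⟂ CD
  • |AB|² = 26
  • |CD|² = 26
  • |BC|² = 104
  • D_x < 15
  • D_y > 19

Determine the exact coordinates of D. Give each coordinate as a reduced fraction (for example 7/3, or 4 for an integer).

D = (10, 20)

1. D_x = 10  [[BC ⟂ CD ⇒ 2x+10y-220=0] ∩ [|D−(15, 19)|²=26]]
2. D_y = 20  [[BC ⟂ CD ⇒ 2x+10y-220=0] ∩ [|D−(15, 19)|²=26]]
   so D = (10, 20)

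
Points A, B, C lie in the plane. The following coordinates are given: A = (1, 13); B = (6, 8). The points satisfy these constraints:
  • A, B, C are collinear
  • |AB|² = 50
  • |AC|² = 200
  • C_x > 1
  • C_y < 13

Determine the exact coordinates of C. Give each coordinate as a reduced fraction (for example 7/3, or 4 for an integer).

1. C_x = 11  [[A, B, C are collinear ⇒ 5x+5y-70=0] ∩ [|C−(1, 13)|²=200]]
2. C_y = 3  [[A, B, C are collinear ⇒ 5x+5y-70=0] ∩ [|C−(1, 13)|²=200]]
   so C = (11, 3)

C = (11, 3)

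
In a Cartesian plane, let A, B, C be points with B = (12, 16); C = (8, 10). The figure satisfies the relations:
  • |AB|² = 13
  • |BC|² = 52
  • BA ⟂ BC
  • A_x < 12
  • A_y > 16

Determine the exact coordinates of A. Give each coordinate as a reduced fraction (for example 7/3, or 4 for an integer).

A = (9, 18)

1. A_x = 9  [[BA ⟂ BC ⇒ -4x-6y+144=0] ∩ [|A−(12, 16)|²=13]]
2. A_y = 18  [[BA ⟂ BC ⇒ -4x-6y+144=0] ∩ [|A−(12, 16)|²=13]]
   so A = (9, 18)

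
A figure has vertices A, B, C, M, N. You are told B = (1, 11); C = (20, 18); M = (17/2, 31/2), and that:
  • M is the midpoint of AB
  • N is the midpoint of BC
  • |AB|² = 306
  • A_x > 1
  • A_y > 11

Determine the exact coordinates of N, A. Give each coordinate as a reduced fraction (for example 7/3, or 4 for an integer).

N = (21/2, 29/2)
A = (16, 20)

1. A_x = 16  [A = 2·M−B = 2·(17/2, 31/2)−(1, 11)]
2. A_y = 20  [A = 2·M−B = 2·(17/2, 31/2)−(1, 11)]
   so A = (16, 20)
3. N_x = 21/2  [2·N = B+C = (1, 11)+(20, 18)]
4. N_y = 29/2  [2·N = B+C = (1, 11)+(20, 18)]
   so N = (21/2, 29/2)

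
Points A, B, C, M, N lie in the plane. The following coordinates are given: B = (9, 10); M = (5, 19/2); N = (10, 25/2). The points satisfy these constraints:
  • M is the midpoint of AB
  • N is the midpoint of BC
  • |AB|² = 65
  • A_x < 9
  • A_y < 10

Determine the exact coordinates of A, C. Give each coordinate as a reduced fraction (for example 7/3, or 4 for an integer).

A = (1, 9)
C = (11, 15)

1. A_x = 1  [A = 2·M−B = 2·(5, 19/2)−(9, 10)]
2. A_y = 9  [A = 2·M−B = 2·(5, 19/2)−(9, 10)]
   so A = (1, 9)
3. C_x = 11  [C = 2·N−B = 2·(10, 25/2)−(9, 10)]
4. C_y = 15  [C = 2·N−B = 2·(10, 25/2)−(9, 10)]
   so C = (11, 15)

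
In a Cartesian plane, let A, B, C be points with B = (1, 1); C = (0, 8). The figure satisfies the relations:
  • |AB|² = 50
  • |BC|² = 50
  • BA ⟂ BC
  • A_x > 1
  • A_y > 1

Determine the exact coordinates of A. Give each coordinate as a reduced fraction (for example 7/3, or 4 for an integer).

A = (8, 2)

1. A_x = 8  [[BA ⟂ BC ⇒ -1x+7y-6=0] ∩ [|A−(1, 1)|²=50]]
2. A_y = 2  [[BA ⟂ BC ⇒ -1x+7y-6=0] ∩ [|A−(1, 1)|²=50]]
   so A = (8, 2)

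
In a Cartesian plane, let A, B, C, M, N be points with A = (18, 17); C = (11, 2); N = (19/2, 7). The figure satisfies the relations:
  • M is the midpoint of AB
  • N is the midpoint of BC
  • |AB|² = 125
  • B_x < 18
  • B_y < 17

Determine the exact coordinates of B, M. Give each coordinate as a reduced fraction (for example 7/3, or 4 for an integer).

B = (8, 12)
M = (13, 29/2)

1. B_x = 8  [B = 2·N−C = 2·(19/2, 7)−(11, 2)]
2. B_y = 12  [B = 2·N−C = 2·(19/2, 7)−(11, 2)]
   so B = (8, 12)
3. M_x = 13  [2·M = A+B = (18, 17)+(8, 12)]
4. M_y = 29/2  [2·M = A+B = (18, 17)+(8, 12)]
   so M = (13, 29/2)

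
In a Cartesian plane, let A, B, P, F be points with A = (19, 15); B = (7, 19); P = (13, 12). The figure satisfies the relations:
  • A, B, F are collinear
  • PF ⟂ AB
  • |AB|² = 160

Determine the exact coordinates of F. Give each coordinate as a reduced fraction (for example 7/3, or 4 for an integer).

1. F_x = 29/2  [[A, B, F are collinear ⇒ -4x-12y+256=0] ∩ [PF ⟂ AB ⇒ -12x+4y+108=0]]
2. F_y = 33/2  [[A, B, F are collinear ⇒ -4x-12y+256=0] ∩ [PF ⟂ AB ⇒ -12x+4y+108=0]]
   so F = (29/2, 33/2)

F = (29/2, 33/2)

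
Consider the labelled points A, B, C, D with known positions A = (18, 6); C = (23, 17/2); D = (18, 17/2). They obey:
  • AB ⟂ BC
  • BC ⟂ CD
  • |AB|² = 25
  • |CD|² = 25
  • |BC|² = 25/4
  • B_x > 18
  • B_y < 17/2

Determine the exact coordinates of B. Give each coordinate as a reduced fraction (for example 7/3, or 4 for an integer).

1. B_x = 23  [[BC ⟂ CD ⇒ 5x-115=0] ∩ [|B−(18, 6)|²=25]]
2. B_y = 6  [[BC ⟂ CD ⇒ 5x-115=0] ∩ [|B−(18, 6)|²=25]]
   so B = (23, 6)

B = (23, 6)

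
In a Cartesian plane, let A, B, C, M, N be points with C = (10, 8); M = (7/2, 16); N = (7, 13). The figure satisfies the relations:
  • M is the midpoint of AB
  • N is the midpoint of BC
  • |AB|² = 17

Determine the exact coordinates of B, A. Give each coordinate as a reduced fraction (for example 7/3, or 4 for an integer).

B = (4, 18)
A = (3, 14)

1. B_x = 4  [B = 2·N−C = 2·(7, 13)−(10, 8)]
2. B_y = 18  [B = 2·N−C = 2·(7, 13)−(10, 8)]
   so B = (4, 18)
3. A_x = 3  [A = 2·M−B = 2·(7/2, 16)−(4, 18)]
4. A_y = 14  [A = 2·M−B = 2·(7/2, 16)−(4, 18)]
   so A = (3, 14)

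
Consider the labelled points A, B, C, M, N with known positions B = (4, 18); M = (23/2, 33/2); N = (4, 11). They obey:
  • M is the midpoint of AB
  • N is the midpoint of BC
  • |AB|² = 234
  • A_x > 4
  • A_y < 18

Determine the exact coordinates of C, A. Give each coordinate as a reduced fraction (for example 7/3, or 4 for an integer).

1. A_x = 19  [A = 2·M−B = 2·(23/2, 33/2)−(4, 18)]
2. A_y = 15  [A = 2·M−B = 2·(23/2, 33/2)−(4, 18)]
   so A = (19, 15)
3. C_x = 4  [C = 2·N−B = 2·(4, 11)−(4, 18)]
4. C_y = 4  [C = 2·N−B = 2·(4, 11)−(4, 18)]
   so C = (4, 4)

C = (4, 4)
A = (19, 15)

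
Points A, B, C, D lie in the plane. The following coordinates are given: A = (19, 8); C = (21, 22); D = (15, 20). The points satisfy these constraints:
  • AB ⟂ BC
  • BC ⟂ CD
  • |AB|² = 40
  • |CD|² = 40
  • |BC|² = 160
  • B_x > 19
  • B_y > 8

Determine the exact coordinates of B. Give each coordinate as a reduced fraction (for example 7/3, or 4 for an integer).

B = (25, 10)

1. B_x = 25  [[BC ⟂ CD ⇒ 6x+2y-170=0] ∩ [|B−(19, 8)|²=40]]
2. B_y = 10  [[BC ⟂ CD ⇒ 6x+2y-170=0] ∩ [|B−(19, 8)|²=40]]
   so B = (25, 10)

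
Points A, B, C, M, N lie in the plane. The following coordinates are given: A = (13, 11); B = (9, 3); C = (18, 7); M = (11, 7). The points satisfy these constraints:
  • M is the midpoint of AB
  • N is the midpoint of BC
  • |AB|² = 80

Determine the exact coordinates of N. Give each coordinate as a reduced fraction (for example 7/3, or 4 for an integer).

1. N_x = 27/2  [2·N = B+C = (9, 3)+(18, 7)]
2. N_y = 5  [2·N = B+C = (9, 3)+(18, 7)]
   so N = (27/2, 5)

N = (27/2, 5)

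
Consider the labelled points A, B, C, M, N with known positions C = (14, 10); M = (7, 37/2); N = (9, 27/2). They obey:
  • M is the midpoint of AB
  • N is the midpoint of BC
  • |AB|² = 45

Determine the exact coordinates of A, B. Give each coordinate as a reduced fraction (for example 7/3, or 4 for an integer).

A = (10, 20)
B = (4, 17)

1. B_x = 4  [B = 2·N−C = 2·(9, 27/2)−(14, 10)]
2. B_y = 17  [B = 2·N−C = 2·(9, 27/2)−(14, 10)]
   so B = (4, 17)
3. A_x = 10  [A = 2·M−B = 2·(7, 37/2)−(4, 17)]
4. A_y = 20  [A = 2·M−B = 2·(7, 37/2)−(4, 17)]
   so A = (10, 20)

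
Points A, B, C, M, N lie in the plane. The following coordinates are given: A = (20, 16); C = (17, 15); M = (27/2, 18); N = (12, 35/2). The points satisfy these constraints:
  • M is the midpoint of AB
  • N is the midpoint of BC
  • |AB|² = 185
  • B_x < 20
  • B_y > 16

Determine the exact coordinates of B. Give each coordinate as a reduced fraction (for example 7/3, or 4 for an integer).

1. B_x = 7  [B = 2·M−A = 2·(27/2, 18)−(20, 16)]
2. B_y = 20  [B = 2·M−A = 2·(27/2, 18)−(20, 16)]
   so B = (7, 20)

B = (7, 20)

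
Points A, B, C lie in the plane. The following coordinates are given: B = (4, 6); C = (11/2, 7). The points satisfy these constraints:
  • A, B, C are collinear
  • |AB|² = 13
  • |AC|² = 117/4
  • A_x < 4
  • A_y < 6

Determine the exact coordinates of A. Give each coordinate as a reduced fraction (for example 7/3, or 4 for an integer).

1. A_x = 1  [[A, B, C are collinear ⇒ -1x+3/2y-5=0] ∩ [|A−(4, 6)|²=13]]
2. A_y = 4  [[A, B, C are collinear ⇒ -1x+3/2y-5=0] ∩ [|A−(4, 6)|²=13]]
   so A = (1, 4)

A = (1, 4)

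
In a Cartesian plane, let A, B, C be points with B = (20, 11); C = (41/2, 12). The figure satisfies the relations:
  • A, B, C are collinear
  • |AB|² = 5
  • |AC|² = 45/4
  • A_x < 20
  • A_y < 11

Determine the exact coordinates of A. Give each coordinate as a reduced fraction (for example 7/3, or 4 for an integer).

1. A_x = 19  [[A, B, C are collinear ⇒ -1x+1/2y+29/2=0] ∩ [|A−(20, 11)|²=5]]
2. A_y = 9  [[A, B, C are collinear ⇒ -1x+1/2y+29/2=0] ∩ [|A−(20, 11)|²=5]]
   so A = (19, 9)

A = (19, 9)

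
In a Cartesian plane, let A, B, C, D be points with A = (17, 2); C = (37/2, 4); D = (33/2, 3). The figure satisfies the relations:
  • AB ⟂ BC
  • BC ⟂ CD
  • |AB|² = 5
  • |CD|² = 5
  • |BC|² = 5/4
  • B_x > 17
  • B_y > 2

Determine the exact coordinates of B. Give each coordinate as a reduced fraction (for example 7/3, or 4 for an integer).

1. B_x = 19  [[BC ⟂ CD ⇒ 2x+1y-41=0] ∩ [|B−(17, 2)|²=5]]
2. B_y = 3  [[BC ⟂ CD ⇒ 2x+1y-41=0] ∩ [|B−(17, 2)|²=5]]
   so B = (19, 3)

B = (19, 3)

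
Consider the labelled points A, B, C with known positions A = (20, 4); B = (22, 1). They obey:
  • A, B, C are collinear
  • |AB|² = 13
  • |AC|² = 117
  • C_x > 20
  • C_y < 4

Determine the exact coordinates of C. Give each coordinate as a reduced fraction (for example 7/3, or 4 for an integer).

C = (26, -5)

1. C_x = 26  [[A, B, C are collinear ⇒ 3x+2y-68=0] ∩ [|C−(20, 4)|²=117]]
2. C_y = -5  [[A, B, C are collinear ⇒ 3x+2y-68=0] ∩ [|C−(20, 4)|²=117]]
   so C = (26, -5)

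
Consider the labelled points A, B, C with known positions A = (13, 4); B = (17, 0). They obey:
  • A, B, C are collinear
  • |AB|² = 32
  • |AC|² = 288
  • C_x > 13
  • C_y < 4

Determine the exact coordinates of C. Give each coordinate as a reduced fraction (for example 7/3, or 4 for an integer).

1. C_x = 25  [[A, B, C are collinear ⇒ 4x+4y-68=0] ∩ [|C−(13, 4)|²=288]]
2. C_y = -8  [[A, B, C are collinear ⇒ 4x+4y-68=0] ∩ [|C−(13, 4)|²=288]]
   so C = (25, -8)

C = (25, -8)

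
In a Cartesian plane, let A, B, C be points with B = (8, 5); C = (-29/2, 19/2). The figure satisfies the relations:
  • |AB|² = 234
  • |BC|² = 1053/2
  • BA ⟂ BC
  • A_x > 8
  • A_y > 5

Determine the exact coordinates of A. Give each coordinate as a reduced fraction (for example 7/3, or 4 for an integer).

A = (11, 20)

1. A_x = 11  [[BA ⟂ BC ⇒ -45/2x+9/2y+315/2=0] ∩ [|A−(8, 5)|²=234]]
2. A_y = 20  [[BA ⟂ BC ⇒ -45/2x+9/2y+315/2=0] ∩ [|A−(8, 5)|²=234]]
   so A = (11, 20)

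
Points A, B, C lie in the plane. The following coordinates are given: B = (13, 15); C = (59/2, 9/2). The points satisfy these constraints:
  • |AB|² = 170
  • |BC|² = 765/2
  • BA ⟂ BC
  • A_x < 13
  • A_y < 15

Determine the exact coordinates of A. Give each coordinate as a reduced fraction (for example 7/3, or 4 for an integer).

A = (6, 4)

1. A_x = 6  [[BA ⟂ BC ⇒ 33/2x-21/2y-57=0] ∩ [|A−(13, 15)|²=170]]
2. A_y = 4  [[BA ⟂ BC ⇒ 33/2x-21/2y-57=0] ∩ [|A−(13, 15)|²=170]]
   so A = (6, 4)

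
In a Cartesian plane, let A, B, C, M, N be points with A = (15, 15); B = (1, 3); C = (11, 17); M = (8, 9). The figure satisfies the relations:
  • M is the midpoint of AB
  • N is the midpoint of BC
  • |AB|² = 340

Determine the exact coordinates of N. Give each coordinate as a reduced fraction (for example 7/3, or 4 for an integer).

1. N_x = 6  [2·N = B+C = (1, 3)+(11, 17)]
2. N_y = 10  [2·N = B+C = (1, 3)+(11, 17)]
   so N = (6, 10)

N = (6, 10)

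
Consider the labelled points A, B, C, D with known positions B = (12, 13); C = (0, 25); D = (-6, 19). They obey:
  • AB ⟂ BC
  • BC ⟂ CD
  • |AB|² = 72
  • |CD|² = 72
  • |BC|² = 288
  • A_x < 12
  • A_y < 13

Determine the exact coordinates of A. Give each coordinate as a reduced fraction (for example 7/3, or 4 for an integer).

1. A_x = 6  [[AB ⟂ BC ⇒ 12x-12y+12=0] ∩ [|A−(12, 13)|²=72]]
2. A_y = 7  [[AB ⟂ BC ⇒ 12x-12y+12=0] ∩ [|A−(12, 13)|²=72]]
   so A = (6, 7)

A = (6, 7)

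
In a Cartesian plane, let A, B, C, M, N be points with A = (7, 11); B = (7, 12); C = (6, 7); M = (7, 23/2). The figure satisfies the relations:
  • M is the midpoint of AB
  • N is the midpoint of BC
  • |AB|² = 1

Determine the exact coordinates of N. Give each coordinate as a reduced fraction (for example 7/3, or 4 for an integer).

1. N_x = 13/2  [2·N = B+C = (7, 12)+(6, 7)]
2. N_y = 19/2  [2·N = B+C = (7, 12)+(6, 7)]
   so N = (13/2, 19/2)

N = (13/2, 19/2)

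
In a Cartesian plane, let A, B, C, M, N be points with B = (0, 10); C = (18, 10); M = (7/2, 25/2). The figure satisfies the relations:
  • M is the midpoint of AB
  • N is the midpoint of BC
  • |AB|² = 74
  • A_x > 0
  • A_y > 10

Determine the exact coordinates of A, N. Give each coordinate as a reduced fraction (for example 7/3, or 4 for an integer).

A = (7, 15)
N = (9, 10)

1. A_x = 7  [A = 2·M−B = 2·(7/2, 25/2)−(0, 10)]
2. A_y = 15  [A = 2·M−B = 2·(7/2, 25/2)−(0, 10)]
   so A = (7, 15)
3. N_x = 9  [2·N = B+C = (0, 10)+(18, 10)]
4. N_y = 10  [2·N = B+C = (0, 10)+(18, 10)]
   so N = (9, 10)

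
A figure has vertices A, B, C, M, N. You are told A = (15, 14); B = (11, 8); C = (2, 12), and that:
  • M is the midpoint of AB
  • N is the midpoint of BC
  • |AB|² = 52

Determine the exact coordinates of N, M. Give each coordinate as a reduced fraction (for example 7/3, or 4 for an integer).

1. M_x = 13  [2·M = A+B = (15, 14)+(11, 8)]
2. M_y = 11  [2·M = A+B = (15, 14)+(11, 8)]
   so M = (13, 11)
3. N_x = 13/2  [2·N = B+C = (11, 8)+(2, 12)]
4. N_y = 10  [2·N = B+C = (11, 8)+(2, 12)]
   so N = (13/2, 10)

N = (13/2, 10)
M = (13, 11)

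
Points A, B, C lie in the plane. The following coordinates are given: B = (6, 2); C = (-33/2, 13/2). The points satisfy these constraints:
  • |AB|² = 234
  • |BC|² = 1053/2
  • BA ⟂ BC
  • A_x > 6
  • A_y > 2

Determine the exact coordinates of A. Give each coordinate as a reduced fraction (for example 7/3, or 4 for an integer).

A = (9, 17)

1. A_x = 9  [[BA ⟂ BC ⇒ -45/2x+9/2y+126=0] ∩ [|A−(6, 2)|²=234]]
2. A_y = 17  [[BA ⟂ BC ⇒ -45/2x+9/2y+126=0] ∩ [|A−(6, 2)|²=234]]
   so A = (9, 17)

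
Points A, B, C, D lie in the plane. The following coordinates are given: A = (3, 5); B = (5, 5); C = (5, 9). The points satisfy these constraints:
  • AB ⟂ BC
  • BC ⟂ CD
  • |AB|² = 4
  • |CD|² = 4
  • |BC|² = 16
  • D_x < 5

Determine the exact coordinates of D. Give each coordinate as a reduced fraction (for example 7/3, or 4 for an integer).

1. D_x = 3  [[BC ⟂ CD ⇒ 4y-36=0] ∩ [|D−(5, 9)|²=4]]
2. D_y = 9  [[BC ⟂ CD ⇒ 4y-36=0] ∩ [|D−(5, 9)|²=4]]
   so D = (3, 9)

D = (3, 9)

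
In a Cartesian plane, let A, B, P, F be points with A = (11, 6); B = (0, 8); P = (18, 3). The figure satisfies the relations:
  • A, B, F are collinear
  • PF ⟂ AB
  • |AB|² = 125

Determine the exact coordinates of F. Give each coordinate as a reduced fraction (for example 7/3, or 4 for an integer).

1. F_x = 2288/125  [[A, B, F are collinear ⇒ -2x-11y+88=0] ∩ [PF ⟂ AB ⇒ -11x+2y+192=0]]
2. F_y = 584/125  [[A, B, F are collinear ⇒ -2x-11y+88=0] ∩ [PF ⟂ AB ⇒ -11x+2y+192=0]]
   so F = (2288/125, 584/125)

F = (2288/125, 584/125)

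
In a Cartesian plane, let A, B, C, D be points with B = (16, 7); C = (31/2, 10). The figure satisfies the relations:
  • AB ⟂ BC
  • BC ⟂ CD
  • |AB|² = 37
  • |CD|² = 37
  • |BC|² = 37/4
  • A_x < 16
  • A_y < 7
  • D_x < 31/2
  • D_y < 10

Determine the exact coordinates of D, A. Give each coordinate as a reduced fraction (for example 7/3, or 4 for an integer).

D = (19/2, 9)
A = (10, 6)

1. D_x = 19/2  [[BC ⟂ CD ⇒ -1/2x+3y-89/4=0] ∩ [|D−(31/2, 10)|²=37]]
2. D_y = 9  [[BC ⟂ CD ⇒ -1/2x+3y-89/4=0] ∩ [|D−(31/2, 10)|²=37]]
   so D = (19/2, 9)
3. A_x = 10  [[AB ⟂ BC ⇒ 1/2x-3y+13=0] ∩ [|A−(16, 7)|²=37]]
4. A_y = 6  [[AB ⟂ BC ⇒ 1/2x-3y+13=0] ∩ [|A−(16, 7)|²=37]]
   so A = (10, 6)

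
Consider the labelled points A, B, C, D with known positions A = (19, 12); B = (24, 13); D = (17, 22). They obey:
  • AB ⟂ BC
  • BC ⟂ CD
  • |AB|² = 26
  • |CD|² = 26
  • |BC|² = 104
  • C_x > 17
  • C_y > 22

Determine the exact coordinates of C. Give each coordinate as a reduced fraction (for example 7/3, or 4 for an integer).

1. C_x = 22  [[AB ⟂ BC ⇒ 5x+1y-133=0] ∩ [|C−(17, 22)|²=26]]
2. C_y = 23  [[AB ⟂ BC ⇒ 5x+1y-133=0] ∩ [|C−(17, 22)|²=26]]
   so C = (22, 23)

C = (22, 23)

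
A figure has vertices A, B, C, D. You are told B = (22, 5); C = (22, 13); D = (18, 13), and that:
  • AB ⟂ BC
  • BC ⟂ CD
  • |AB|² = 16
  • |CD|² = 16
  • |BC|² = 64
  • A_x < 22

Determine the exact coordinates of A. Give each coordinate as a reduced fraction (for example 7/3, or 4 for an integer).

1. A_x = 18  [[AB ⟂ BC ⇒ -8y+40=0] ∩ [|A−(22, 5)|²=16]]
2. A_y = 5  [[AB ⟂ BC ⇒ -8y+40=0] ∩ [|A−(22, 5)|²=16]]
   so A = (18, 5)

A = (18, 5)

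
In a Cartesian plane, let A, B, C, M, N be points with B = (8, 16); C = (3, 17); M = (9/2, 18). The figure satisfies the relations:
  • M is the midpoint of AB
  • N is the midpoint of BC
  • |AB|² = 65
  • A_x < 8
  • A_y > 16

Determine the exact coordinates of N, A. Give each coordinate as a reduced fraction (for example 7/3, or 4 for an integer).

N = (11/2, 33/2)
A = (1, 20)

1. A_x = 1  [A = 2·M−B = 2·(9/2, 18)−(8, 16)]
2. A_y = 20  [A = 2·M−B = 2·(9/2, 18)−(8, 16)]
   so A = (1, 20)
3. N_x = 11/2  [2·N = B+C = (8, 16)+(3, 17)]
4. N_y = 33/2  [2·N = B+C = (8, 16)+(3, 17)]
   so N = (11/2, 33/2)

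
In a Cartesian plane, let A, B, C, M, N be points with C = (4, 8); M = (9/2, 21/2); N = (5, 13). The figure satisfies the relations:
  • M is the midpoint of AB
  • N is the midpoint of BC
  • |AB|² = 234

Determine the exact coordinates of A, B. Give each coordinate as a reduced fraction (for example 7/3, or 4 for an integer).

A = (3, 3)
B = (6, 18)

1. B_x = 6  [B = 2·N−C = 2·(5, 13)−(4, 8)]
2. B_y = 18  [B = 2·N−C = 2·(5, 13)−(4, 8)]
   so B = (6, 18)
3. A_x = 3  [A = 2·M−B = 2·(9/2, 21/2)−(6, 18)]
4. A_y = 3  [A = 2·M−B = 2·(9/2, 21/2)−(6, 18)]
   so A = (3, 3)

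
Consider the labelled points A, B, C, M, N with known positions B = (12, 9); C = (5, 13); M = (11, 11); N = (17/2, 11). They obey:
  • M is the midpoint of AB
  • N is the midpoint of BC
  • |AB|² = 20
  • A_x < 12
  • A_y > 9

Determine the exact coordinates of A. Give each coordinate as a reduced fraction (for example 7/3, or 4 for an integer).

1. A_x = 10  [A = 2·M−B = 2·(11, 11)−(12, 9)]
2. A_y = 13  [A = 2·M−B = 2·(11, 11)−(12, 9)]
   so A = (10, 13)

A = (10, 13)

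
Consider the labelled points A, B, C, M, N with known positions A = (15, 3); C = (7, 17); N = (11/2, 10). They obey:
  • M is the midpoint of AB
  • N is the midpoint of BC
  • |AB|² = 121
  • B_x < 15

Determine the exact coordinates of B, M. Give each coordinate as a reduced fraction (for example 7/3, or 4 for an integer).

1. B_x = 4  [B = 2·N−C = 2·(11/2, 10)−(7, 17)]
2. B_y = 3  [B = 2·N−C = 2·(11/2, 10)−(7, 17)]
   so B = (4, 3)
3. M_x = 19/2  [2·M = A+B = (15, 3)+(4, 3)]
4. M_y = 3  [2·M = A+B = (15, 3)+(4, 3)]
   so M = (19/2, 3)

B = (4, 3)
M = (19/2, 3)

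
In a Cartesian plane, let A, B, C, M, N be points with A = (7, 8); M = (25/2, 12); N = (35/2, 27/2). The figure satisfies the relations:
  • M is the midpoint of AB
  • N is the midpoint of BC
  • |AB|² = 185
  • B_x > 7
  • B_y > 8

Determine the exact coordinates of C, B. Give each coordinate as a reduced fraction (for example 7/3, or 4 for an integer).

C = (17, 11)
B = (18, 16)

1. B_x = 18  [B = 2·M−A = 2·(25/2, 12)−(7, 8)]
2. B_y = 16  [B = 2·M−A = 2·(25/2, 12)−(7, 8)]
   so B = (18, 16)
3. C_x = 17  [C = 2·N−B = 2·(35/2, 27/2)−(18, 16)]
4. C_y = 11  [C = 2·N−B = 2·(35/2, 27/2)−(18, 16)]
   so C = (17, 11)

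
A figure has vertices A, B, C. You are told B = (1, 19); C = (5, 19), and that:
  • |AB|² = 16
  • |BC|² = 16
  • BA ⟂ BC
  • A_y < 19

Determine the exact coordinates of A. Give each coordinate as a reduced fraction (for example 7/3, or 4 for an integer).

A = (1, 15)

1. A_x = 1  [[BA ⟂ BC ⇒ 4x-4=0] ∩ [|A−(1, 19)|²=16]]
2. A_y = 15  [[BA ⟂ BC ⇒ 4x-4=0] ∩ [|A−(1, 19)|²=16]]
   so A = (1, 15)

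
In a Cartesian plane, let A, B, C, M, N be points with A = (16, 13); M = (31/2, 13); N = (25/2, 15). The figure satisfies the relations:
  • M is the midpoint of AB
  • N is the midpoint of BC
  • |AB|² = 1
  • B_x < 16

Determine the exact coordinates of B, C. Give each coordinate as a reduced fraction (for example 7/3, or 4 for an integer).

B = (15, 13)
C = (10, 17)

1. B_x = 15  [B = 2·M−A = 2·(31/2, 13)−(16, 13)]
2. B_y = 13  [B = 2·M−A = 2·(31/2, 13)−(16, 13)]
   so B = (15, 13)
3. C_x = 10  [C = 2·N−B = 2·(25/2, 15)−(15, 13)]
4. C_y = 17  [C = 2·N−B = 2·(25/2, 15)−(15, 13)]
   so C = (10, 17)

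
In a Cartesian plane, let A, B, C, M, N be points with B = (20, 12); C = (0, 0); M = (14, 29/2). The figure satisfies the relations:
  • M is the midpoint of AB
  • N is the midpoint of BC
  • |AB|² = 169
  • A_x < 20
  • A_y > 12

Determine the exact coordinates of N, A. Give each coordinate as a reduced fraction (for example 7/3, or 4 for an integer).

1. A_x = 8  [A = 2·M−B = 2·(14, 29/2)−(20, 12)]
2. A_y = 17  [A = 2·M−B = 2·(14, 29/2)−(20, 12)]
   so A = (8, 17)
3. N_x = 10  [2·N = B+C = (20, 12)+(0, 0)]
4. N_y = 6  [2·N = B+C = (20, 12)+(0, 0)]
   so N = (10, 6)

N = (10, 6)
A = (8, 17)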